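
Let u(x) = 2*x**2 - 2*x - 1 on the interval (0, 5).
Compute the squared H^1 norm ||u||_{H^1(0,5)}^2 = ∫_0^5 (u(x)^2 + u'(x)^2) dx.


||u||_{H^1}^2 = 5375/3

The H^1 norm (squared) on an interval (0, L) is
  ||u||_{H^1}^2 = ∫_0^L u(x)^2 dx + ∫_0^L u'(x)^2 dx.
Compute u'(x) = 4*x - 2.
Then u(x)^2 = 4*x**4 - 8*x**3 + 4*x + 1 and u'(x)^2 = 16*x**2 - 16*x + 4.
Integrate each monomial from 0 to 5 using ∫_0^5 c·x^n dx = c·5^(n+1)/(n+1):
  ∫_0^5 u(x)^2 dx = ∫_0^5 (4*x^4 - 8*x^3 + 4*x + 1) dx. Term by term:
    ∫_0^5 4*x^4 dx = 2500;  ∫_0^5 -8*x^3 dx = -1250;  ∫_0^5 4*x dx = 50;
    ∫_0^5 1 dx = 5.
  Sum: 2500 − 1250 + 50 + 5 = 1305.
  ∫_0^5 u'(x)^2 dx = ∫_0^5 (16*x^2 - 16*x + 4) dx. Term by term:
    ∫_0^5 16*x^2 dx = 2000/3;  ∫_0^5 -16*x dx = -200;  ∫_0^5 4 dx = 20.
  Sum: 2000/3 − 200 + 20 = 1460/3.
Adding: ||u||_{H^1}^2 = 1305 + 1460/3 = 5375/3.


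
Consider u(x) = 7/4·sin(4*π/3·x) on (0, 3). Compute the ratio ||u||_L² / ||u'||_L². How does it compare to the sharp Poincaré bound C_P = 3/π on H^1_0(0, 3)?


||u||_L² / ||u'||_L² = 3/(4*π) < C_P = 3/π.

u(x) = 7/4·sin(4*π/3·x), so u'(x) = 7*π*cos(4*π*x/3)/3.
Writing u(x) = A·sin(kπx/L) with A = 7/4 and k = 4, use ∫_0^L sin²(kπx/L) dx = L/2 and ∫_0^L cos²(kπx/L) dx = L/2.
u² = 49/16·sin²(4*π/3·x) and (u')² = 49*π^2/9·cos²(4*π/3·x), and each of sin², cos² integrates to L/2 = 3/2 over (0, 3).
∫_0^3 u² dx = 147/32, so ||u||_L² = 7*sqrt(6)/8.
∫_0^3 (u')² dx = 49*π^2/6, so ||u'||_L² = 7*sqrt(6)*π/6.
Ratio ||u||_L² / ||u'||_L² = 3/(4*π).
Sharp Poincaré constant on H^1_0(0, 3) is C_P = L/π = 3/π, achieved by sin(π/3·x).
This is the k = 4 harmonic; the ratio L/(kπ) is strictly less than C_P = L/π, consistent with the sharp inequality ||u||_L² ≤ C_P ||u'||_L².


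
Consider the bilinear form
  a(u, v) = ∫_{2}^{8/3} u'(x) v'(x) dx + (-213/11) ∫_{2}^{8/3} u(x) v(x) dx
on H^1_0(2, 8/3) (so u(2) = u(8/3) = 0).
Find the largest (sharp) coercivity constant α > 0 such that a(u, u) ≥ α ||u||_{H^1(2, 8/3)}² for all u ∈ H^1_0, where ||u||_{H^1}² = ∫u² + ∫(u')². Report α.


α = 3*(-284 + 33*π^2)/(11*(4 + 9*π^2))

Coercivity of a(·,·) on H^1_0(2, 8/3) means a(u, u) ≥ α ||u||_{H^1}² for every u ∈ H^1_0.
The interval has length L = 2/3, and Poincaré/coercivity depend only on L. Here a(u, u) = ∫(u')² + (-213/11)·∫u².
Here c = -213/11 < 0 with |c| < (π/L)² = 9*π^2/4, so coercivity still holds. The condition a(u,u) ≥ α||u||_{H^1}² reads (1−α)∫(u')² ≥ (α−c)∫u². Any admissible α is ≤ 1 (rapidly oscillating u have ∫u²/∫(u')² → 0), and α = 1 would force 0 ≥ (1−c)∫u², impossible since c < 1; so 1−α > 0. By the sharp Poincaré inequality on H^1_0 of an interval of length L, ∫(u')² ≥ (π/L)²∫u² with equality for the first sine mode sin(π(x−x₀)/L) (x₀ the left endpoint), so the inequality holds for all u iff (1−α)(π/L)² ≥ α − c, i.e. α ≤ ((π/L)² + c)/((π/L)² + 1) = (1 + c(L/π)²)/(1 + (L/π)²). (Direct route, valid since c ≤ 0: Poincaré gives c∫u² ≥ c(L/π)²∫(u')², so a(u,u) ≥ (1 + c(L/π)²)∫(u')², while ||u||_{H^1}² ≤ (1 + (L/π)²)∫(u')²; dividing yields the same α.) With (π/L)² = 9*π^2/4 and c = -213/11, the largest admissible constant is α = ((π/L)² + c)/((π/L)² + 1).
Simplifying, α = 3*(-284 + 33*π^2)/(11*(4 + 9*π^2)).


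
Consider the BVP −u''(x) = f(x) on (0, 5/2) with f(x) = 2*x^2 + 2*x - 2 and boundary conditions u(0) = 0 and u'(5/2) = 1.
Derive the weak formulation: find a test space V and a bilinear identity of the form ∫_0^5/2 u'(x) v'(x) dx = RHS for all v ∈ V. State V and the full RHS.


V = {v ∈ H^1(0, 5/2) : v(0) = 0} (test functions vanish at x = 0 where u is specified); weak form: ∫_0^5/2 u'v' dx = ∫_0^5/2 (2*x^2 + 2*x - 2) v dx + v(5/2) for all v ∈ V.

Multiply both sides by a test function v and integrate from 0 to 5/2:
  ∫_0^5/2 −u''(x) v(x) dx = ∫_0^5/2 f(x) v(x) dx.
Integrate the LHS by parts once:
  ∫_0^5/2 −u'' v dx = −[u'(x) v(x)]_0^5/2 + ∫_0^5/2 u'(x) v'(x) dx.
Thus ∫_0^5/2 u'(x) v'(x) dx = ∫_0^5/2 f(x) v(x) dx + [u'(x) v(x)]_0^5/2.
Choose V so that boundary terms are either known or forced to vanish.
Mixed BC: u(0) = 0 (Dirichlet) and u'(5/2) = 1 (Neumann). Define V = {v ∈ H^1(0, 5/2) : v(0) = 0}. Then [u' v]_0^5/2 = u'(5/2)·v(5/2) − u'(0)·0 = v(5/2).
Weak formulation: find u (satisfying any essential BC) such that ∫_0^5/2 u'(x) v'(x) dx = ∫_0^5/2 f v dx + v(5/2) for all v ∈ V (Dirichlet at 0 absorbed into V; Neumann datum at x = 5/2 contributes the boundary term).
Substituting f(x) = 2*x^2 + 2*x - 2, the right-hand side is ∫_0^5/2 (2*x^2 + 2*x - 2) v dx + v(5/2).


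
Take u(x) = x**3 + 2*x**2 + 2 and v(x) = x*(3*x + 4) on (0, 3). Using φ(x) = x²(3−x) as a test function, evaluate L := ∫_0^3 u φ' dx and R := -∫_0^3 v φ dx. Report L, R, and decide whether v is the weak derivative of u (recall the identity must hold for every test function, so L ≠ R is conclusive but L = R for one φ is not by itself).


LHS = -243/2, RHS = -243/2. Yes, v = u' weakly.

u(x) = x**3 + 2*x**2 + 2, classical derivative u'(x) = 3*x**2 + 4*x.
φ(x) = x²(3−x), so φ'(x) = 3*x*(2 - x).
Note φ(0) = φ(3) = 0, so the boundary term u·φ vanishes.
LHS = ∫_0^3 u(x) φ'(x) dx = ∫_0^3 (-3*x^5 + 12*x^3 - 6*x^2 + 12*x) dx. Term by term:
  ∫_0^3 -3*x^5 dx = -729/2;  ∫_0^3 12*x^3 dx = 243;  ∫_0^3 -6*x^2 dx = -54;
  ∫_0^3 12*x dx = 54.
Sum: -729/2 + 243 − 54 + 54 = -243/2.
So LHS = -243/2.
∫_0^3 v(x) φ(x) dx = ∫_0^3 (-3*x^5 + 5*x^4 + 12*x^3) dx. Term by term:
  ∫_0^3 -3*x^5 dx = -729/2;  ∫_0^3 5*x^4 dx = 243;  ∫_0^3 12*x^3 dx = 243.
Sum: -729/2 + 243 + 243 = 243/2.
So RHS = -∫_0^3 v(x) φ(x) dx = -243/2.
LHS = RHS, so the identity holds for this test φ.
Moreover u is smooth here and v(x) = u'(x) = 3*x**2 + 4*x pointwise, so the identity holds for every test function. Hence v is the weak derivative of u.


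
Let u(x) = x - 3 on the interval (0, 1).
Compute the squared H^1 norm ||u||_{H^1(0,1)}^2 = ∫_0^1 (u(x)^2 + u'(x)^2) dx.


||u||_{H^1}^2 = 22/3

The H^1 norm (squared) on an interval (0, L) is
  ||u||_{H^1}^2 = ∫_0^L u(x)^2 dx + ∫_0^L u'(x)^2 dx.
Compute u'(x) = 1.
Then u(x)^2 = x**2 - 6*x + 9 and u'(x)^2 = 1.
Integrate each monomial from 0 to 1 using ∫_0^1 c·x^n dx = c·1^(n+1)/(n+1):
  ∫_0^1 u(x)^2 dx = ∫_0^1 (x^2 - 6*x + 9) dx. Term by term:
    ∫_0^1 x^2 dx = 1/3;  ∫_0^1 -6*x dx = -3;  ∫_0^1 9 dx = 9.
  Sum: 1/3 − 3 + 9 = 19/3.
  ∫_0^1 u'(x)^2 dx = ∫_0^1 (1) dx. Term by term:
    ∫_0^1 1 dx = 1.
Adding: ||u||_{H^1}^2 = 19/3 + 1 = 22/3.


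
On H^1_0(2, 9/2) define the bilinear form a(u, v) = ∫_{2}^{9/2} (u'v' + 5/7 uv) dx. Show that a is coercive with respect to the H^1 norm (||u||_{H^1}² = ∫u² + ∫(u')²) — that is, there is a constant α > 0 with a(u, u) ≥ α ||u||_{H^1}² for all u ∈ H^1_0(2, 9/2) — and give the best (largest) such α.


α = (125 + 28*π^2)/(7*(25 + 4*π^2))

Coercivity of a(·,·) on H^1_0(2, 9/2) means a(u, u) ≥ α ||u||_{H^1}² for every u ∈ H^1_0.
The interval has length L = 5/2, and Poincaré/coercivity depend only on L. Here a(u, u) = ∫(u')² + (5/7)·∫u².
Here 0 < c = 5/7 < 1. The condition a(u,u) ≥ α||u||_{H^1}² reads (1−α)∫(u')² ≥ (α−c)∫u². Any admissible α is ≤ 1 (rapidly oscillating u have ∫u²/∫(u')² → 0), and α = 1 would force 0 ≥ (1−c)∫u², impossible since c < 1; so 1−α > 0. By the sharp Poincaré inequality on H^1_0 of an interval of length L, ∫(u')² ≥ (π/L)²∫u² with equality for the first sine mode sin(π(x−x₀)/L) (x₀ the left endpoint), so the inequality holds for all u iff (1−α)(π/L)² ≥ α − c, i.e. α ≤ ((π/L)² + c)/((π/L)² + 1) = (1 + c(L/π)²)/(1 + (L/π)²). With (π/L)² = 4*π^2/25 and c = 5/7, the largest admissible constant is α = ((π/L)² + c)/((π/L)² + 1).
Simplifying, α = (125 + 28*π^2)/(7*(25 + 4*π^2)).


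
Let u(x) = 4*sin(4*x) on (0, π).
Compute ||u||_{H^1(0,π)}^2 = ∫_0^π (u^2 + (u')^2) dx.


||u||_{H^1(0,π)}^2 = 136*π

u'(x) = 16*cos(4*x).
Expand u² and (u')² and integrate term by term on (0, π), using: for integers n ≥ 1, ∫_0^π sin²(nx) dx = ∫_0^π cos²(nx) dx = π/2; for n ≠ n', ∫_0^π sin(nx)sin(n'x) dx = ∫_0^π cos(nx)cos(n'x) dx = 0; and by product-to-sum, ∫_0^π sin(nx)cos(n'x) dx = ½∫_0^π [sin((n+n')x) + sin((n−n')x)] dx, which is 0 when n+n' is even and 2n/(n²−n'²) when n+n' is odd (it need not vanish on (0, π)).
  u² squared terms: (4)²·∫sin(4x)² dx = 16·π/2 = 8*π.
  So ∫_0^π u² dx = 8*π.
  (u')² squared terms: (16)²·∫cos(4x)² dx = 256·π/2 = 128*π.
  So ∫_0^π (u')² dx = 128*π.
||u||_{H^1}^2 = (8*π) + (128*π) = 136*π.


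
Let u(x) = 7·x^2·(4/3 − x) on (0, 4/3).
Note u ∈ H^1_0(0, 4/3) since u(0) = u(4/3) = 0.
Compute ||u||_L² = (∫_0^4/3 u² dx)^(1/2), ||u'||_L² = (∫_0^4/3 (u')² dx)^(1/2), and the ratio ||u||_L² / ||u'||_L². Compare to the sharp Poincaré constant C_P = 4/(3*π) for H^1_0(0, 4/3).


||u||_L² / ||u'||_L² = 2*sqrt(14)/21 < C_P = 4/(3*π).

u(x) = 7·x^2·(4/3 − x), so u'(x) = 7*x*(8 - 9*x)/3.
u(x) = 7·x^2·(4/3 − x) vanishes at x = 0 and x = 4/3, so u ∈ H^1_0(0, 4/3). Differentiate via the product rule and integrate the resulting polynomials term by term.
  ∫_0^4/3 u² dx = ∫_0^4/3 (49*x^6 - 392*x^5/3 + 784*x^4/9) dx. Term by term:
    ∫_0^4/3 49*x^6 dx = 114688/2187;  ∫_0^4/3 -392*x^5/3 dx = -802816/6561;  ∫_0^4/3 784*x^4/9 dx = 802816/10935.
  Sum: 114688/2187 − 802816/6561 + 802816/10935 = 114688/32805.
  ∫_0^4/3 (u')² dx = ∫_0^4/3 (441*x^4 - 784*x^3 + 3136*x^2/9) dx. Term by term:
    ∫_0^4/3 441*x^4 dx = 50176/135;  ∫_0^4/3 -784*x^3 dx = -50176/81;  ∫_0^4/3 3136*x^2/9 dx = 200704/729.
  Sum: 50176/135 − 50176/81 + 200704/729 = 100352/3645.
∫_0^4/3 u² dx = 114688/32805, so ||u||_L² = 128*sqrt(35)/405.
∫_0^4/3 (u')² dx = 100352/3645, so ||u'||_L² = 224*sqrt(10)/135.
Ratio ||u||_L² / ||u'||_L² = 2*sqrt(14)/21.
Sharp Poincaré constant on H^1_0(0, 4/3) is C_P = L/π = 4/(3*π), achieved by sin(3*π/4·x).
A polynomial bump cannot attain the sharp Poincaré constant (only the first sine eigenfunction does), so the ratio is strictly less than C_P, consistent with ||u||_L² ≤ C_P ||u'||_L².


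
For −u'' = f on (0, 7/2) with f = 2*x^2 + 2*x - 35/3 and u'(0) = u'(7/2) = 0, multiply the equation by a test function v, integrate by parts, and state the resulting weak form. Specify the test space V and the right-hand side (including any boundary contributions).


V = H^1(0, 7/2) (no boundary constraint on v; u is determined up to an additive constant); weak form: ∫_0^7/2 u'v' dx = ∫_0^7/2 (2*x^2 + 2*x - 35/3) v dx for all v ∈ V.

Multiply both sides by a test function v and integrate from 0 to 7/2:
  ∫_0^7/2 −u''(x) v(x) dx = ∫_0^7/2 f(x) v(x) dx.
Integrate the LHS by parts once:
  ∫_0^7/2 −u'' v dx = −[u'(x) v(x)]_0^7/2 + ∫_0^7/2 u'(x) v'(x) dx.
Thus ∫_0^7/2 u'(x) v'(x) dx = ∫_0^7/2 f(x) v(x) dx + [u'(x) v(x)]_0^7/2.
Choose V so that boundary terms are either known or forced to vanish.
u has homogeneous Neumann: u'(0) = u'(7/2) = 0. So [u' v]_0^7/2 = 0·v(7/2) − 0·v(0) = 0 for any v; take V = H^1(0, 7/2).
Weak formulation: find u (satisfying any essential BC) such that ∫_0^7/2 u'(x) v'(x) dx = ∫_0^7/2 f v dx for all v ∈ V (homogeneous Neumann, so boundary terms vanish).
Substituting f(x) = 2*x^2 + 2*x - 35/3, the right-hand side is ∫_0^7/2 (2*x^2 + 2*x - 35/3) v dx.
Compatibility check (pure Neumann): taking v ≡ 1 ∈ V gives 0 = ∫_0^7/2 f dx + (0) − (0), i.e. ∫_0^7/2 f dx must equal u'(0) − u'(7/2) = 0. Indeed ∫_0^7/2 (2*x^2 + 2*x - 35/3) dx = 0, so the data are compatible. The solution is then unique only up to an additive constant (fix it e.g. by requiring ∫_0^7/2 u dx = 0).


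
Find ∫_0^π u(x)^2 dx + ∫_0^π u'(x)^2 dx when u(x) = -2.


||u||_{H^1(0,π)}^2 = 4*π

u'(x) = 0.
Expand u² and (u')² and integrate term by term on (0, π), using: for integers n ≥ 1, ∫_0^π sin²(nx) dx = ∫_0^π cos²(nx) dx = π/2; for n ≠ n', ∫_0^π sin(nx)sin(n'x) dx = ∫_0^π cos(nx)cos(n'x) dx = 0; and by product-to-sum, ∫_0^π sin(nx)cos(n'x) dx = ½∫_0^π [sin((n+n')x) + sin((n−n')x)] dx, which is 0 when n+n' is even and 2n/(n²−n'²) when n+n' is odd (it need not vanish on (0, π)). For the constant mode: ∫_0^π 1 dx = π, ∫_0^π cos(nx) dx = 0, ∫_0^π sin(nx) dx = (1−(−1)^n)/n.
  u² squared terms: (-2)²·∫1 dx = 4·π = 4*π.
  So ∫_0^π u² dx = 4*π.
  u' ≡ 0, so ∫_0^π (u')² dx = 0.
||u||_{H^1}^2 = (4*π) + (0) = 4*π.


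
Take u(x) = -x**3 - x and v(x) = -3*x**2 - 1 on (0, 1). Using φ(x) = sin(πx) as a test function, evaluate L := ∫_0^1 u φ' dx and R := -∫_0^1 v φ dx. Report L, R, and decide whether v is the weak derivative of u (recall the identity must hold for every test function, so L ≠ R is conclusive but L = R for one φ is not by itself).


LHS = -12/π^3 + 5/π, RHS = -12/π^3 + 5/π. Yes, v = u' weakly.

u(x) = -x**3 - x, classical derivative u'(x) = -3*x**2 - 1.
φ(x) = sin(πx), so φ'(x) = π*cos(π*x).
Note φ(0) = φ(1) = 0, so the boundary term u·φ vanishes.
LHS = ∫_0^1 u(x) φ'(x) dx = ∫_0^1 (-π*x^3*cos(π*x) - π*x*cos(π*x)) dx. Term by term:
  ∫_0^1 -π*x*cos(π*x) dx = 2/π;  ∫_0^1 -π*x^3*cos(π*x) dx = -12/π^3 + 3/π.
Sum: 2/π + -12/π^3 + 3/π = -12/π^3 + 5/π.
So LHS = -12/π^3 + 5/π.
∫_0^1 v(x) φ(x) dx = ∫_0^1 (-3*x^2*sin(π*x) - sin(π*x)) dx. Term by term:
  ∫_0^1 -sin(π*x) dx = -2/π;  ∫_0^1 -3*x^2*sin(π*x) dx = -3/π + 12/π^3.
Sum: -2/π + -3/π + 12/π^3 = -5/π + 12/π^3.
So RHS = -∫_0^1 v(x) φ(x) dx = -12/π^3 + 5/π.
LHS = RHS, so the identity holds for this test φ.
Moreover u is smooth here and v(x) = u'(x) = -3*x**2 - 1 pointwise, so the identity holds for every test function. Hence v is the weak derivative of u.


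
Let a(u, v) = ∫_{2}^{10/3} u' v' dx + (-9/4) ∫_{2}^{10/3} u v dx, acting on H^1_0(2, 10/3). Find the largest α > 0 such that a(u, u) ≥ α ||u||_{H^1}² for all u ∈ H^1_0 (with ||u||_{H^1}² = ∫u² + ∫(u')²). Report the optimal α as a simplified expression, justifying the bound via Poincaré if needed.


α = 9*(-4 + π^2)/(16 + 9*π^2)

Coercivity of a(·,·) on H^1_0(2, 10/3) means a(u, u) ≥ α ||u||_{H^1}² for every u ∈ H^1_0.
The interval has length L = 4/3, and Poincaré/coercivity depend only on L. Here a(u, u) = ∫(u')² + (-9/4)·∫u².
Here c = -9/4 < 0 with |c| < (π/L)² = 9*π^2/16, so coercivity still holds. The condition a(u,u) ≥ α||u||_{H^1}² reads (1−α)∫(u')² ≥ (α−c)∫u². Any admissible α is ≤ 1 (rapidly oscillating u have ∫u²/∫(u')² → 0), and α = 1 would force 0 ≥ (1−c)∫u², impossible since c < 1; so 1−α > 0. By the sharp Poincaré inequality on H^1_0 of an interval of length L, ∫(u')² ≥ (π/L)²∫u² with equality for the first sine mode sin(π(x−x₀)/L) (x₀ the left endpoint), so the inequality holds for all u iff (1−α)(π/L)² ≥ α − c, i.e. α ≤ ((π/L)² + c)/((π/L)² + 1) = (1 + c(L/π)²)/(1 + (L/π)²). (Direct route, valid since c ≤ 0: Poincaré gives c∫u² ≥ c(L/π)²∫(u')², so a(u,u) ≥ (1 + c(L/π)²)∫(u')², while ||u||_{H^1}² ≤ (1 + (L/π)²)∫(u')²; dividing yields the same α.) With (π/L)² = 9*π^2/16 and c = -9/4, the largest admissible constant is α = ((π/L)² + c)/((π/L)² + 1).
Simplifying, α = 9*(-4 + π^2)/(16 + 9*π^2).


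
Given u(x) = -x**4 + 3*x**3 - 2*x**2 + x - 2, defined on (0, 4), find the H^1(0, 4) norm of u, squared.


||u||_{H^1}^2 = 3102524/315

The H^1 norm (squared) on an interval (0, L) is
  ||u||_{H^1}^2 = ∫_0^L u(x)^2 dx + ∫_0^L u'(x)^2 dx.
Compute u'(x) = -4*x**3 + 9*x**2 - 4*x + 1.
Then u(x)^2 = x**8 - 6*x**7 + 13*x**6 - 14*x**5 + 14*x**4 - 16*x**3 + 9*x**2 - 4*x + 4 and u'(x)^2 = 16*x**6 - 72*x**5 + 113*x**4 - 80*x**3 + 34*x**2 - 8*x + 1.
Integrate each monomial from 0 to 4 using ∫_0^4 c·x^n dx = c·4^(n+1)/(n+1):
  ∫_0^4 u(x)^2 dx = ∫_0^4 (x^8 - 6*x^7 + 13*x^6 - 14*x^5 + 14*x^4 - 16*x^3 + 9*x^2 - 4*x + 4) dx. Term by term:
    ∫_0^4 x^8 dx = 262144/9;  ∫_0^4 -6*x^7 dx = -49152;  ∫_0^4 13*x^6 dx = 212992/7;
    ∫_0^4 -14*x^5 dx = -28672/3;  ∫_0^4 14*x^4 dx = 14336/5;  ∫_0^4 -16*x^3 dx = -1024;
    ∫_0^4 9*x^2 dx = 192;  ∫_0^4 -4*x dx = -32;  ∫_0^4 4 dx = 16.
  Sum: 262144/9 − 49152 + 212992/7 − 28672/3 + 14336/5 − 1024 + 192 − 32 + 16 = 902288/315.
  ∫_0^4 u'(x)^2 dx = ∫_0^4 (16*x^6 - 72*x^5 + 113*x^4 - 80*x^3 + 34*x^2 - 8*x + 1) dx. Term by term:
    ∫_0^4 16*x^6 dx = 262144/7;  ∫_0^4 -72*x^5 dx = -49152;  ∫_0^4 113*x^4 dx = 115712/5;
    ∫_0^4 -80*x^3 dx = -5120;  ∫_0^4 34*x^2 dx = 2176/3;  ∫_0^4 -8*x dx = -64;
    ∫_0^4 1 dx = 4.
  Sum: 262144/7 − 49152 + 115712/5 − 5120 + 2176/3 − 64 + 4 = 733412/105.
Adding: ||u||_{H^1}^2 = 902288/315 + 733412/105 = 3102524/315.


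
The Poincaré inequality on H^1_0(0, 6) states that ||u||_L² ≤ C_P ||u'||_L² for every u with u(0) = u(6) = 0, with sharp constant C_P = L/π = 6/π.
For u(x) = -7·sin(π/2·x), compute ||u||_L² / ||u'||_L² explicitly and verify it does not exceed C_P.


||u||_L² / ||u'||_L² = 2/π < C_P = 6/π.

u(x) = -7·sin(π/2·x), so u'(x) = -7*π*cos(π*x/2)/2.
Writing u(x) = A·sin(kπx/L) with A = -7 and k = 3, use ∫_0^L sin²(kπx/L) dx = L/2 and ∫_0^L cos²(kπx/L) dx = L/2.
u² = 49·sin²(π/2·x) and (u')² = 49*π^2/4·cos²(π/2·x), and each of sin², cos² integrates to L/2 = 3 over (0, 6).
∫_0^6 u² dx = 147, so ||u||_L² = 7*sqrt(3).
∫_0^6 (u')² dx = 147*π^2/4, so ||u'||_L² = 7*sqrt(3)*π/2.
Ratio ||u||_L² / ||u'||_L² = 2/π.
Sharp Poincaré constant on H^1_0(0, 6) is C_P = L/π = 6/π, achieved by sin(π/6·x).
This is the k = 3 harmonic; the ratio L/(kπ) is strictly less than C_P = L/π, consistent with the sharp inequality ||u||_L² ≤ C_P ||u'||_L².


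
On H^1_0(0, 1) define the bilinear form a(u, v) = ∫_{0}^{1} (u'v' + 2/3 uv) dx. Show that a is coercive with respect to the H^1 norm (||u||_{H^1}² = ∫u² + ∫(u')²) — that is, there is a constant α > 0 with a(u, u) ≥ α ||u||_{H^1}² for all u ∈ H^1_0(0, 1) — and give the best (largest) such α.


α = (2/3 + π^2)/(1 + π^2)

Coercivity of a(·,·) on H^1_0(0, 1) means a(u, u) ≥ α ||u||_{H^1}² for every u ∈ H^1_0.
The interval has length L = 1, and Poincaré/coercivity depend only on L. Here a(u, u) = ∫(u')² + (2/3)·∫u².
Here 0 < c = 2/3 < 1. The condition a(u,u) ≥ α||u||_{H^1}² reads (1−α)∫(u')² ≥ (α−c)∫u². Any admissible α is ≤ 1 (rapidly oscillating u have ∫u²/∫(u')² → 0), and α = 1 would force 0 ≥ (1−c)∫u², impossible since c < 1; so 1−α > 0. By the sharp Poincaré inequality on H^1_0 of an interval of length L, ∫(u')² ≥ (π/L)²∫u² with equality for the first sine mode sin(π(x−x₀)/L) (x₀ the left endpoint), so the inequality holds for all u iff (1−α)(π/L)² ≥ α − c, i.e. α ≤ ((π/L)² + c)/((π/L)² + 1) = (1 + c(L/π)²)/(1 + (L/π)²). With (π/L)² = π^2 and c = 2/3, the largest admissible constant is α = ((π/L)² + c)/((π/L)² + 1).
Simplifying, α = (2/3 + π^2)/(1 + π^2).


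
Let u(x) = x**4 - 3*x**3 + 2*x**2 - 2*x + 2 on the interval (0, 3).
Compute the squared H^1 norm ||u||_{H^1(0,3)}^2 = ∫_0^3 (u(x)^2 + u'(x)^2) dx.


||u||_{H^1}^2 = 56487/140

The H^1 norm (squared) on an interval (0, L) is
  ||u||_{H^1}^2 = ∫_0^L u(x)^2 dx + ∫_0^L u'(x)^2 dx.
Compute u'(x) = 4*x**3 - 9*x**2 + 4*x - 2.
Then u(x)^2 = x**8 - 6*x**7 + 13*x**6 - 16*x**5 + 20*x**4 - 20*x**3 + 12*x**2 - 8*x + 4 and u'(x)^2 = 16*x**6 - 72*x**5 + 113*x**4 - 88*x**3 + 52*x**2 - 16*x + 4.
Integrate each monomial from 0 to 3 using ∫_0^3 c·x^n dx = c·3^(n+1)/(n+1):
  ∫_0^3 u(x)^2 dx = ∫_0^3 (x^8 - 6*x^7 + 13*x^6 - 16*x^5 + 20*x^4 - 20*x^3 + 12*x^2 - 8*x + 4) dx. Term by term:
    ∫_0^3 x^8 dx = 2187;  ∫_0^3 -6*x^7 dx = -19683/4;  ∫_0^3 13*x^6 dx = 28431/7;
    ∫_0^3 -16*x^5 dx = -1944;  ∫_0^3 20*x^4 dx = 972;  ∫_0^3 -20*x^3 dx = -405;
    ∫_0^3 12*x^2 dx = 108;  ∫_0^3 -8*x dx = -36;  ∫_0^3 4 dx = 12.
  Sum: 2187 − 19683/4 + 28431/7 − 1944 + 972 − 405 + 108 − 36 + 12 = 975/28.
  ∫_0^3 u'(x)^2 dx = ∫_0^3 (16*x^6 - 72*x^5 + 113*x^4 - 88*x^3 + 52*x^2 - 16*x + 4) dx. Term by term:
    ∫_0^3 16*x^6 dx = 34992/7;  ∫_0^3 -72*x^5 dx = -8748;  ∫_0^3 113*x^4 dx = 27459/5;
    ∫_0^3 -88*x^3 dx = -1782;  ∫_0^3 52*x^2 dx = 468;  ∫_0^3 -16*x dx = -72;
    ∫_0^3 4 dx = 12.
  Sum: 34992/7 − 8748 + 27459/5 − 1782 + 468 − 72 + 12 = 12903/35.
Adding: ||u||_{H^1}^2 = 975/28 + 12903/35 = 56487/140.


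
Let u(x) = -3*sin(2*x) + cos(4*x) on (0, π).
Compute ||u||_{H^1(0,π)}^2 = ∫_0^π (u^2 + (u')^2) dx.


||u||_{H^1(0,π)}^2 = 31*π

u'(x) = -4*sin(4*x) - 6*cos(2*x).
Expand u² and (u')² and integrate term by term on (0, π), using: for integers n ≥ 1, ∫_0^π sin²(nx) dx = ∫_0^π cos²(nx) dx = π/2; for n ≠ n', ∫_0^π sin(nx)sin(n'x) dx = ∫_0^π cos(nx)cos(n'x) dx = 0; and by product-to-sum, ∫_0^π sin(nx)cos(n'x) dx = ½∫_0^π [sin((n+n')x) + sin((n−n')x)] dx, which is 0 when n+n' is even and 2n/(n²−n'²) when n+n' is odd (it need not vanish on (0, π)).
  u² squared terms: (-3)²·∫sin(2x)² dx = 9·π/2 = 9*π/2;  (1)²·∫cos(4x)² dx = 1·π/2 = π/2.
  u² cross terms: 2·(-3)·(1)·∫sin(2x)·cos(4x) dx = -6·(0) = 0.
  So ∫_0^π u² dx = 9*π/2 + π/2 + 0 = 5*π.
  (u')² squared terms: (-6)²·∫cos(2x)² dx = 36·π/2 = 18*π;  (-4)²·∫sin(4x)² dx = 16·π/2 = 8*π.
  (u')² cross terms: 2·(-6)·(-4)·∫cos(2x)·sin(4x) dx = 48·(0) = 0.
  So ∫_0^π (u')² dx = 18*π + 8*π + 0 = 26*π.
||u||_{H^1}^2 = (5*π) + (26*π) = 31*π.


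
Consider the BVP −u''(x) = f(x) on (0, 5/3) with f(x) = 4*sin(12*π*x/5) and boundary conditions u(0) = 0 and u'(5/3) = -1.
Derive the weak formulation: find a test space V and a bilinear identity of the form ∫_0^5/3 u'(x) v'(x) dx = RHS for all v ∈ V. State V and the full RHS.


V = {v ∈ H^1(0, 5/3) : v(0) = 0} (test functions vanish at x = 0 where u is specified); weak form: ∫_0^5/3 u'v' dx = ∫_0^5/3 (4*sin(12*π*x/5)) v dx − v(5/3) for all v ∈ V.

Multiply both sides by a test function v and integrate from 0 to 5/3:
  ∫_0^5/3 −u''(x) v(x) dx = ∫_0^5/3 f(x) v(x) dx.
Integrate the LHS by parts once:
  ∫_0^5/3 −u'' v dx = −[u'(x) v(x)]_0^5/3 + ∫_0^5/3 u'(x) v'(x) dx.
Thus ∫_0^5/3 u'(x) v'(x) dx = ∫_0^5/3 f(x) v(x) dx + [u'(x) v(x)]_0^5/3.
Choose V so that boundary terms are either known or forced to vanish.
Mixed BC: u(0) = 0 (Dirichlet) and u'(5/3) = -1 (Neumann). Define V = {v ∈ H^1(0, 5/3) : v(0) = 0}. Then [u' v]_0^5/3 = u'(5/3)·v(5/3) − u'(0)·0 = − v(5/3).
Weak formulation: find u (satisfying any essential BC) such that ∫_0^5/3 u'(x) v'(x) dx = ∫_0^5/3 f v dx − v(5/3) for all v ∈ V (Dirichlet at 0 absorbed into V; Neumann datum at x = 5/3 contributes the boundary term).
Substituting f(x) = 4*sin(12*π*x/5), the right-hand side is ∫_0^5/3 (4*sin(12*π*x/5)) v dx − v(5/3).


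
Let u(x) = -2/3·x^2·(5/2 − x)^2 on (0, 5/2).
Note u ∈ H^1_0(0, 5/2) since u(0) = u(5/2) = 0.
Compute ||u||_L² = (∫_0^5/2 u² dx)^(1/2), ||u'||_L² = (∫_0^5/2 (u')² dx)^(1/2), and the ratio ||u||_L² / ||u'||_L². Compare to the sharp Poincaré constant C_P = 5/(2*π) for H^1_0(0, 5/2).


||u||_L² / ||u'||_L² = 5*sqrt(3)/12 < C_P = 5/(2*π).

u(x) = -2/3·x^2·(5/2 − x)^2, so u'(x) = x*(-8*x^2 + 30*x - 25)/3.
u(x) = -2/3·x^2·(5/2 − x)^2 vanishes at x = 0 and x = 5/2, so u ∈ H^1_0(0, 5/2). Differentiate via the product rule and integrate the resulting polynomials term by term.
  ∫_0^5/2 u² dx = ∫_0^5/2 (4*x^8/9 - 40*x^7/9 + 50*x^6/3 - 250*x^5/9 + 625*x^4/36) dx. Term by term:
    ∫_0^5/2 4*x^8/9 dx = 1953125/10368;  ∫_0^5/2 -40*x^7/9 dx = -1953125/2304;  ∫_0^5/2 50*x^6/3 dx = 1953125/1344;
    ∫_0^5/2 -250*x^5/9 dx = -1953125/1728;  ∫_0^5/2 625*x^4/36 dx = 390625/1152.
  Sum: 1953125/10368 − 1953125/2304 + 1953125/1344 − 1953125/1728 + 390625/1152 = 390625/145152.
  ∫_0^5/2 (u')² dx = ∫_0^5/2 (64*x^6/9 - 160*x^5/3 + 1300*x^4/9 - 500*x^3/3 + 625*x^2/9) dx. Term by term:
    ∫_0^5/2 64*x^6/9 dx = 78125/126;  ∫_0^5/2 -160*x^5/3 dx = -78125/36;  ∫_0^5/2 1300*x^4/9 dx = 203125/72;
    ∫_0^5/2 -500*x^3/3 dx = -78125/48;  ∫_0^5/2 625*x^2/9 dx = 78125/216.
  Sum: 78125/126 − 78125/36 + 203125/72 − 78125/48 + 78125/216 = 15625/3024.
∫_0^5/2 u² dx = 390625/145152, so ||u||_L² = 625*sqrt(7)/1008.
∫_0^5/2 (u')² dx = 15625/3024, so ||u'||_L² = 125*sqrt(21)/252.
Ratio ||u||_L² / ||u'||_L² = 5*sqrt(3)/12.
Sharp Poincaré constant on H^1_0(0, 5/2) is C_P = L/π = 5/(2*π), achieved by sin(2*π/5·x).
A polynomial bump cannot attain the sharp Poincaré constant (only the first sine eigenfunction does), so the ratio is strictly less than C_P, consistent with ||u||_L² ≤ C_P ||u'||_L².


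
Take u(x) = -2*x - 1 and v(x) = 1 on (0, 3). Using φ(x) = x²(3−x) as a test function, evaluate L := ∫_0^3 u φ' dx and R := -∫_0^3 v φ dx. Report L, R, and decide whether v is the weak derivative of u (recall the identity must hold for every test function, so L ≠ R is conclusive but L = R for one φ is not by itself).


LHS = 27/2, RHS = -27/4. No, v is not the weak derivative of u.

u(x) = -2*x - 1, classical derivative u'(x) = -2.
φ(x) = x²(3−x), so φ'(x) = 3*x*(2 - x).
Note φ(0) = φ(3) = 0, so the boundary term u·φ vanishes.
LHS = ∫_0^3 u(x) φ'(x) dx = ∫_0^3 (6*x^3 - 9*x^2 - 6*x) dx. Term by term:
  ∫_0^3 6*x^3 dx = 243/2;  ∫_0^3 -9*x^2 dx = -81;  ∫_0^3 -6*x dx = -27.
Sum: 243/2 − 81 − 27 = 27/2.
So LHS = 27/2.
∫_0^3 v(x) φ(x) dx = ∫_0^3 (-x^3 + 3*x^2) dx. Term by term:
  ∫_0^3 -x^3 dx = -81/4;  ∫_0^3 3*x^2 dx = 27.
Sum: -81/4 + 27 = 27/4.
So RHS = -∫_0^3 v(x) φ(x) dx = -27/4.
LHS − RHS = 81/4 ≠ 0, so the identity fails.
(For a valid weak derivative the identity must hold for EVERY test function, in particular this one. The failure shows v is NOT the weak derivative of u.)
Correct weak derivative would be u'(x) = -2.


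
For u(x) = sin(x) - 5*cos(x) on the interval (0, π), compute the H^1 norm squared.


||u||_{H^1(0,π)}^2 = 26*π

u'(x) = 5*sin(x) + cos(x).
Expand u² and (u')² and integrate term by term on (0, π), using: for integers n ≥ 1, ∫_0^π sin²(nx) dx = ∫_0^π cos²(nx) dx = π/2; for n ≠ n', ∫_0^π sin(nx)sin(n'x) dx = ∫_0^π cos(nx)cos(n'x) dx = 0; and by product-to-sum, ∫_0^π sin(nx)cos(n'x) dx = ½∫_0^π [sin((n+n')x) + sin((n−n')x)] dx, which is 0 when n+n' is even and 2n/(n²−n'²) when n+n' is odd (it need not vanish on (0, π)).
  u² squared terms: (-5)²·∫cos(x)² dx = 25·π/2 = 25*π/2;  (1)²·∫sin(x)² dx = 1·π/2 = π/2.
  u² cross terms: 2·(-5)·(1)·∫cos(x)·sin(x) dx = -10·(0) = 0.
  So ∫_0^π u² dx = 25*π/2 + π/2 + 0 = 13*π.
  (u')² squared terms: (5)²·∫sin(x)² dx = 25·π/2 = 25*π/2;  (1)²·∫cos(x)² dx = 1·π/2 = π/2.
  (u')² cross terms: 2·(5)·(1)·∫sin(x)·cos(x) dx = 10·(0) = 0.
  So ∫_0^π (u')² dx = 25*π/2 + π/2 + 0 = 13*π.
||u||_{H^1}^2 = (13*π) + (13*π) = 26*π.


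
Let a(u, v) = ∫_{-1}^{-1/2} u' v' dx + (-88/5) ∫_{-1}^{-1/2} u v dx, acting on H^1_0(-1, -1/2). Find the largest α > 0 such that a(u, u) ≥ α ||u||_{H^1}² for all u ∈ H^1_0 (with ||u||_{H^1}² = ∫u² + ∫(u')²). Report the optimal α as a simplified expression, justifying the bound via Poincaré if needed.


α = 4*(-22 + 5*π^2)/(5*(1 + 4*π^2))

Coercivity of a(·,·) on H^1_0(-1, -1/2) means a(u, u) ≥ α ||u||_{H^1}² for every u ∈ H^1_0.
The interval has length L = 1/2, and Poincaré/coercivity depend only on L. Here a(u, u) = ∫(u')² + (-88/5)·∫u².
Here c = -88/5 < 0 with |c| < (π/L)² = 4*π^2, so coercivity still holds. The condition a(u,u) ≥ α||u||_{H^1}² reads (1−α)∫(u')² ≥ (α−c)∫u². Any admissible α is ≤ 1 (rapidly oscillating u have ∫u²/∫(u')² → 0), and α = 1 would force 0 ≥ (1−c)∫u², impossible since c < 1; so 1−α > 0. By the sharp Poincaré inequality on H^1_0 of an interval of length L, ∫(u')² ≥ (π/L)²∫u² with equality for the first sine mode sin(π(x−x₀)/L) (x₀ the left endpoint), so the inequality holds for all u iff (1−α)(π/L)² ≥ α − c, i.e. α ≤ ((π/L)² + c)/((π/L)² + 1) = (1 + c(L/π)²)/(1 + (L/π)²). (Direct route, valid since c ≤ 0: Poincaré gives c∫u² ≥ c(L/π)²∫(u')², so a(u,u) ≥ (1 + c(L/π)²)∫(u')², while ||u||_{H^1}² ≤ (1 + (L/π)²)∫(u')²; dividing yields the same α.) With (π/L)² = 4*π^2 and c = -88/5, the largest admissible constant is α = ((π/L)² + c)/((π/L)² + 1).
Simplifying, α = 4*(-22 + 5*π^2)/(5*(1 + 4*π^2)).


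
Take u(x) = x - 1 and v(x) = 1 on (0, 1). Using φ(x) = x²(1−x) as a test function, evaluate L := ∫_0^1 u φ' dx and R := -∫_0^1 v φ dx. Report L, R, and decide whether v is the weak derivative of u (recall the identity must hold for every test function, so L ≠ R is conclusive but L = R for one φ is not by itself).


LHS = -1/12, RHS = -1/12. Yes, v = u' weakly.

u(x) = x - 1, classical derivative u'(x) = 1.
φ(x) = x²(1−x), so φ'(x) = x*(2 - 3*x).
Note φ(0) = φ(1) = 0, so the boundary term u·φ vanishes.
LHS = ∫_0^1 u(x) φ'(x) dx = ∫_0^1 (-3*x^3 + 5*x^2 - 2*x) dx. Term by term:
  ∫_0^1 -3*x^3 dx = -3/4;  ∫_0^1 5*x^2 dx = 5/3;  ∫_0^1 -2*x dx = -1.
Sum: -3/4 + 5/3 − 1 = -1/12.
So LHS = -1/12.
∫_0^1 v(x) φ(x) dx = ∫_0^1 (-x^3 + x^2) dx. Term by term:
  ∫_0^1 -x^3 dx = -1/4;  ∫_0^1 x^2 dx = 1/3.
Sum: -1/4 + 1/3 = 1/12.
So RHS = -∫_0^1 v(x) φ(x) dx = -1/12.
LHS = RHS, so the identity holds for this test φ.
Moreover u is smooth here and v(x) = u'(x) = 1 pointwise, so the identity holds for every test function. Hence v is the weak derivative of u.


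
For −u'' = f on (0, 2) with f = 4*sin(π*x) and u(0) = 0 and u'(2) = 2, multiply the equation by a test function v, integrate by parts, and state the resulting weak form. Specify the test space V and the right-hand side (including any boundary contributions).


V = {v ∈ H^1(0, 2) : v(0) = 0} (test functions vanish at x = 0 where u is specified); weak form: ∫_0^2 u'v' dx = ∫_0^2 (4*sin(π*x)) v dx + 2·v(2) for all v ∈ V.

Multiply both sides by a test function v and integrate from 0 to 2:
  ∫_0^2 −u''(x) v(x) dx = ∫_0^2 f(x) v(x) dx.
Integrate the LHS by parts once:
  ∫_0^2 −u'' v dx = −[u'(x) v(x)]_0^2 + ∫_0^2 u'(x) v'(x) dx.
Thus ∫_0^2 u'(x) v'(x) dx = ∫_0^2 f(x) v(x) dx + [u'(x) v(x)]_0^2.
Choose V so that boundary terms are either known or forced to vanish.
Mixed BC: u(0) = 0 (Dirichlet) and u'(2) = 2 (Neumann). Define V = {v ∈ H^1(0, 2) : v(0) = 0}. Then [u' v]_0^2 = u'(2)·v(2) − u'(0)·0 = 2·v(2).
Weak formulation: find u (satisfying any essential BC) such that ∫_0^2 u'(x) v'(x) dx = ∫_0^2 f v dx + 2·v(2) for all v ∈ V (Dirichlet at 0 absorbed into V; Neumann datum at x = 2 contributes the boundary term).
Substituting f(x) = 4*sin(π*x), the right-hand side is ∫_0^2 (4*sin(π*x)) v dx + 2·v(2).


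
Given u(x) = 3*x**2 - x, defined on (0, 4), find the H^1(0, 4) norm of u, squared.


||u||_{H^1}^2 = 32348/15

The H^1 norm (squared) on an interval (0, L) is
  ||u||_{H^1}^2 = ∫_0^L u(x)^2 dx + ∫_0^L u'(x)^2 dx.
Compute u'(x) = 6*x - 1.
Then u(x)^2 = 9*x**4 - 6*x**3 + x**2 and u'(x)^2 = 36*x**2 - 12*x + 1.
Integrate each monomial from 0 to 4 using ∫_0^4 c·x^n dx = c·4^(n+1)/(n+1):
  ∫_0^4 u(x)^2 dx = ∫_0^4 (9*x^4 - 6*x^3 + x^2) dx. Term by term:
    ∫_0^4 9*x^4 dx = 9216/5;  ∫_0^4 -6*x^3 dx = -384;  ∫_0^4 x^2 dx = 64/3.
  Sum: 9216/5 − 384 + 64/3 = 22208/15.
  ∫_0^4 u'(x)^2 dx = ∫_0^4 (36*x^2 - 12*x + 1) dx. Term by term:
    ∫_0^4 36*x^2 dx = 768;  ∫_0^4 -12*x dx = -96;  ∫_0^4 1 dx = 4.
  Sum: 768 − 96 + 4 = 676.
Adding: ||u||_{H^1}^2 = 22208/15 + 676 = 32348/15.


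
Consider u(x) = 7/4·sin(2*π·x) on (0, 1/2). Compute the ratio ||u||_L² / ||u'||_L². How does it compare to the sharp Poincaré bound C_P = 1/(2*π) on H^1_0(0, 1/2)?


||u||_L² / ||u'||_L² = 1/(2*π) = C_P.

u(x) = 7/4·sin(2*π·x), so u'(x) = 7*π*cos(2*π*x)/2.
Writing u(x) = A·sin(kπx/L) with A = 7/4 and k = 1, use ∫_0^L sin²(kπx/L) dx = L/2 and ∫_0^L cos²(kπx/L) dx = L/2.
u² = 49/16·sin²(2*π·x) and (u')² = 49*π^2/4·cos²(2*π·x), and each of sin², cos² integrates to L/2 = 1/4 over (0, 1/2).
∫_0^1/2 u² dx = 49/64, so ||u||_L² = 7/8.
∫_0^1/2 (u')² dx = 49*π^2/16, so ||u'||_L² = 7*π/4.
Ratio ||u||_L² / ||u'||_L² = 1/(2*π).
Sharp Poincaré constant on H^1_0(0, 1/2) is C_P = L/π = 1/(2*π), achieved by sin(2*π·x).
This is the k = 1 eigenfunction (up to amplitude), so the ratio equals the sharp Poincaré constant exactly.


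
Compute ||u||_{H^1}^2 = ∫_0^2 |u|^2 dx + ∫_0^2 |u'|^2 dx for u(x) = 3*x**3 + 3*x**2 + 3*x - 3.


||u||_{H^1}^2 = 61872/35

The H^1 norm (squared) on an interval (0, L) is
  ||u||_{H^1}^2 = ∫_0^L u(x)^2 dx + ∫_0^L u'(x)^2 dx.
Compute u'(x) = 9*x**2 + 6*x + 3.
Then u(x)^2 = 9*x**6 + 18*x**5 + 27*x**4 - 9*x**2 - 18*x + 9 and u'(x)^2 = 81*x**4 + 108*x**3 + 90*x**2 + 36*x + 9.
Integrate each monomial from 0 to 2 using ∫_0^2 c·x^n dx = c·2^(n+1)/(n+1):
  ∫_0^2 u(x)^2 dx = ∫_0^2 (9*x^6 + 18*x^5 + 27*x^4 - 9*x^2 - 18*x + 9) dx. Term by term:
    ∫_0^2 9*x^6 dx = 1152/7;  ∫_0^2 18*x^5 dx = 192;  ∫_0^2 27*x^4 dx = 864/5;
    ∫_0^2 -9*x^2 dx = -24;  ∫_0^2 -18*x dx = -36;  ∫_0^2 9 dx = 18.
  Sum: 1152/7 + 192 + 864/5 − 24 − 36 + 18 = 17058/35.
  ∫_0^2 u'(x)^2 dx = ∫_0^2 (81*x^4 + 108*x^3 + 90*x^2 + 36*x + 9) dx. Term by term:
    ∫_0^2 81*x^4 dx = 2592/5;  ∫_0^2 108*x^3 dx = 432;  ∫_0^2 90*x^2 dx = 240;
    ∫_0^2 36*x dx = 72;  ∫_0^2 9 dx = 18.
  Sum: 2592/5 + 432 + 240 + 72 + 18 = 6402/5.
Adding: ||u||_{H^1}^2 = 17058/35 + 6402/5 = 61872/35.


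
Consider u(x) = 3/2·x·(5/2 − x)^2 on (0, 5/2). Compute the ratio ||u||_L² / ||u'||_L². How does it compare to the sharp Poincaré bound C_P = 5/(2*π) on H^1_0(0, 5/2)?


||u||_L² / ||u'||_L² = 5*sqrt(14)/28 < C_P = 5/(2*π).

u(x) = 3/2·x·(5/2 − x)^2, so u'(x) = 9*x^2/2 - 15*x + 75/8.
u(x) = 3/2·x·(5/2 − x)^2 vanishes at x = 0 and x = 5/2, so u ∈ H^1_0(0, 5/2). Differentiate via the product rule and integrate the resulting polynomials term by term.
  ∫_0^5/2 u² dx = ∫_0^5/2 (9*x^6/4 - 45*x^5/2 + 675*x^4/8 - 1125*x^3/8 + 5625*x^2/64) dx. Term by term:
    ∫_0^5/2 9*x^6/4 dx = 703125/3584;  ∫_0^5/2 -45*x^5/2 dx = -234375/256;  ∫_0^5/2 675*x^4/8 dx = 421875/256;
    ∫_0^5/2 -1125*x^3/8 dx = -703125/512;  ∫_0^5/2 5625*x^2/64 dx = 234375/512.
  Sum: 703125/3584 − 234375/256 + 421875/256 − 703125/512 + 234375/512 = 46875/3584.
  ∫_0^5/2 (u')² dx = ∫_0^5/2 (81*x^4/4 - 135*x^3 + 2475*x^2/8 - 1125*x/4 + 5625/64) dx. Term by term:
    ∫_0^5/2 81*x^4/4 dx = 50625/128;  ∫_0^5/2 -135*x^3 dx = -84375/64;  ∫_0^5/2 2475*x^2/8 dx = 103125/64;
    ∫_0^5/2 -1125*x/4 dx = -28125/32;  ∫_0^5/2 5625/64 dx = 28125/128.
  Sum: 50625/128 − 84375/64 + 103125/64 − 28125/32 + 28125/128 = 1875/64.
∫_0^5/2 u² dx = 46875/3584, so ||u||_L² = 125*sqrt(42)/224.
∫_0^5/2 (u')² dx = 1875/64, so ||u'||_L² = 25*sqrt(3)/8.
Ratio ||u||_L² / ||u'||_L² = 5*sqrt(14)/28.
Sharp Poincaré constant on H^1_0(0, 5/2) is C_P = L/π = 5/(2*π), achieved by sin(2*π/5·x).
A polynomial bump cannot attain the sharp Poincaré constant (only the first sine eigenfunction does), so the ratio is strictly less than C_P, consistent with ||u||_L² ≤ C_P ||u'||_L².


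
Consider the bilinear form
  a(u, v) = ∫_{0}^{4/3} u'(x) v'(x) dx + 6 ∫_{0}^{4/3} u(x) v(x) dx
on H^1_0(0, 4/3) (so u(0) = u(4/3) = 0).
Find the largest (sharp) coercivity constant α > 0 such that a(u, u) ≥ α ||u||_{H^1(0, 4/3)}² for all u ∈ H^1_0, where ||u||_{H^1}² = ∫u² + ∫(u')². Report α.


α = 1

Coercivity of a(·,·) on H^1_0(0, 4/3) means a(u, u) ≥ α ||u||_{H^1}² for every u ∈ H^1_0.
The interval has length L = 4/3, and Poincaré/coercivity depend only on L. Here a(u, u) = ∫(u')² + (6)·∫u².
Here c = 6 ≥ 1, so a(u,u) = ∫(u')² + c∫u² ≥ ∫(u')² + ∫u² = ||u||_{H^1}², i.e. α = 1 works. No larger α is possible: a(u,u) ≥ α||u||_{H^1}² means (1−α)∫(u')² ≥ (α−c)∫u², and for the modes u_n = sin(nπ(x−x₀)/L) (x₀ the left endpoint) one has ∫u_n²/∫(u_n')² = (L/(nπ))² → 0, so a(u_n,u_n)/||u_n||_{H^1}² → 1. Hence the optimal constant is α = 1.
Therefore α = 1.


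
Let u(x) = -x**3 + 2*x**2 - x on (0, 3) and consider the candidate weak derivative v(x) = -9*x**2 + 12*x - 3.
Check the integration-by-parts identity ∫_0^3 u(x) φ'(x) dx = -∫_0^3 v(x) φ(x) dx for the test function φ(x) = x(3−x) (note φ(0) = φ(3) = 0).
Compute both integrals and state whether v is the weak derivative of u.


LHS = 279/20, RHS = 837/20. No, v is not the weak derivative of u.

u(x) = -x**3 + 2*x**2 - x, classical derivative u'(x) = -3*x**2 + 4*x - 1.
φ(x) = x(3−x), so φ'(x) = 3 - 2*x.
Note φ(0) = φ(3) = 0, so the boundary term u·φ vanishes.
LHS = ∫_0^3 u(x) φ'(x) dx = ∫_0^3 (2*x^4 - 7*x^3 + 8*x^2 - 3*x) dx. Term by term:
  ∫_0^3 2*x^4 dx = 486/5;  ∫_0^3 -7*x^3 dx = -567/4;  ∫_0^3 8*x^2 dx = 72;
  ∫_0^3 -3*x dx = -27/2.
Sum: 486/5 − 567/4 + 72 − 27/2 = 279/20.
So LHS = 279/20.
∫_0^3 v(x) φ(x) dx = ∫_0^3 (9*x^4 - 39*x^3 + 39*x^2 - 9*x) dx. Term by term:
  ∫_0^3 9*x^4 dx = 2187/5;  ∫_0^3 -39*x^3 dx = -3159/4;  ∫_0^3 39*x^2 dx = 351;
  ∫_0^3 -9*x dx = -81/2.
Sum: 2187/5 − 3159/4 + 351 − 81/2 = -837/20.
So RHS = -∫_0^3 v(x) φ(x) dx = 837/20.
LHS − RHS = -279/10 ≠ 0, so the identity fails.
(For a valid weak derivative the identity must hold for EVERY test function, in particular this one. The failure shows v is NOT the weak derivative of u.)
Correct weak derivative would be u'(x) = -3*x**2 + 4*x - 1.


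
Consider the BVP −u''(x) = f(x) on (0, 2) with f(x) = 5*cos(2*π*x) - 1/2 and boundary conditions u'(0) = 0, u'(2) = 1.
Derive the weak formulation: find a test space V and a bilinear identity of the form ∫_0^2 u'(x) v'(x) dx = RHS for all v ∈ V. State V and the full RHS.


V = H^1(0, 2) (v unrestricted at boundary; u is determined up to an additive constant); weak form: ∫_0^2 u'v' dx = ∫_0^2 (5*cos(2*π*x) - 1/2) v dx + v(2) for all v ∈ V.

Multiply both sides by a test function v and integrate from 0 to 2:
  ∫_0^2 −u''(x) v(x) dx = ∫_0^2 f(x) v(x) dx.
Integrate the LHS by parts once:
  ∫_0^2 −u'' v dx = −[u'(x) v(x)]_0^2 + ∫_0^2 u'(x) v'(x) dx.
Thus ∫_0^2 u'(x) v'(x) dx = ∫_0^2 f(x) v(x) dx + [u'(x) v(x)]_0^2.
Choose V so that boundary terms are either known or forced to vanish.
u has inhomogeneous Neumann u'(0) = 0, u'(2) = 1. [u' v]_0^2 = (1)·v(2) − (0)·v(0) = v(2). Take V = H^1(0, 2); boundary term becomes part of RHS.
Weak formulation: find u (satisfying any essential BC) such that ∫_0^2 u'(x) v'(x) dx = ∫_0^2 f v dx + v(2) for all v ∈ V (Neumann data are natural BCs: they enter the RHS as boundary terms).
Substituting f(x) = 5*cos(2*π*x) - 1/2, the right-hand side is ∫_0^2 (5*cos(2*π*x) - 1/2) v dx + v(2).
Compatibility check (pure Neumann): taking v ≡ 1 ∈ V gives 0 = ∫_0^2 f dx + (1) − (0), i.e. ∫_0^2 f dx must equal u'(0) − u'(2) = -1. Indeed ∫_0^2 (5*cos(2*π*x) - 1/2) dx = -1, so the data are compatible. The solution is then unique only up to an additive constant (fix it e.g. by requiring ∫_0^2 u dx = 0).


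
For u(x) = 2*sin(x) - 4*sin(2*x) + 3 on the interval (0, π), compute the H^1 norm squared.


||u||_{H^1(0,π)}^2 = 24 + 53*π

u'(x) = 2*cos(x) - 8*cos(2*x).
Expand u² and (u')² and integrate term by term on (0, π), using: for integers n ≥ 1, ∫_0^π sin²(nx) dx = ∫_0^π cos²(nx) dx = π/2; for n ≠ n', ∫_0^π sin(nx)sin(n'x) dx = ∫_0^π cos(nx)cos(n'x) dx = 0; and by product-to-sum, ∫_0^π sin(nx)cos(n'x) dx = ½∫_0^π [sin((n+n')x) + sin((n−n')x)] dx, which is 0 when n+n' is even and 2n/(n²−n'²) when n+n' is odd (it need not vanish on (0, π)). For the constant mode: ∫_0^π 1 dx = π, ∫_0^π cos(nx) dx = 0, ∫_0^π sin(nx) dx = (1−(−1)^n)/n.
  u² squared terms: (3)²·∫1 dx = 9·π = 9*π;  (-4)²·∫sin(2x)² dx = 16·π/2 = 8*π;  (2)²·∫sin(x)² dx = 4·π/2 = 2*π.
  u² cross terms: 2·(3)·(-4)·∫1·sin(2x) dx = -24·(0) = 0;  2·(3)·(2)·∫1·sin(x) dx = 12·(2) = 24;  2·(-4)·(2)·∫sin(2x)·sin(x) dx = -16·(0) = 0.
  So ∫_0^π u² dx = 9*π + 8*π + 2*π + 0 + 24 + 0 = 24 + 19*π.
  (u')² squared terms: (-8)²·∫cos(2x)² dx = 64·π/2 = 32*π;  (2)²·∫cos(x)² dx = 4·π/2 = 2*π.
  (u')² cross terms: 2·(-8)·(2)·∫cos(2x)·cos(x) dx = -32·(0) = 0.
  So ∫_0^π (u')² dx = 32*π + 2*π + 0 = 34*π.
||u||_{H^1}^2 = (24 + 19*π) + (34*π) = 24 + 53*π.
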